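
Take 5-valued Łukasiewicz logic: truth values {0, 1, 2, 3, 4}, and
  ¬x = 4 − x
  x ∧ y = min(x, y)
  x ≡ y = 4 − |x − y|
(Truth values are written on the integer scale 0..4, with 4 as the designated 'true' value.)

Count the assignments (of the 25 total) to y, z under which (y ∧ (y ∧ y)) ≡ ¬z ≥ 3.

13

value 4: 5 assignments (counts)
value 3: 8 assignments (counts)
value 2: 6 assignments
value 1: 4 assignments
value 0: 2 assignments
So 13 of the 25 assignments meet the threshold.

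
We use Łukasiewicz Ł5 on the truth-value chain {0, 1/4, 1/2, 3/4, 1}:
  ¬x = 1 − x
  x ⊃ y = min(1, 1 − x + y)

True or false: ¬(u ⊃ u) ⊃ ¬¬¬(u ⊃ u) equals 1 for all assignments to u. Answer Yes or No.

Yes

u = 0 ↦ 1
u = 1/4 ↦ 1
u = 1/2 ↦ 1
u = 3/4 ↦ 1
u = 1 ↦ 1
Every assignment gives a value ≥ 1.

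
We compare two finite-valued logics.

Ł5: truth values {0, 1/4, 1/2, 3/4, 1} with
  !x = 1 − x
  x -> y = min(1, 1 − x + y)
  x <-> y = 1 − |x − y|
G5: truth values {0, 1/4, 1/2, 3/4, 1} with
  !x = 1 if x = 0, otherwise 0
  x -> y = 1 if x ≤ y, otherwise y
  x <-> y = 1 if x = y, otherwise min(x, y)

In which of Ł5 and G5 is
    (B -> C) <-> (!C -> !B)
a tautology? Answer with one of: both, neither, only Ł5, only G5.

only Ł5

In Ł5: every assignment gives 1 — tautology.
In G5: at B = 1/2, C = 1/4 the value is 1/4 — not a tautology.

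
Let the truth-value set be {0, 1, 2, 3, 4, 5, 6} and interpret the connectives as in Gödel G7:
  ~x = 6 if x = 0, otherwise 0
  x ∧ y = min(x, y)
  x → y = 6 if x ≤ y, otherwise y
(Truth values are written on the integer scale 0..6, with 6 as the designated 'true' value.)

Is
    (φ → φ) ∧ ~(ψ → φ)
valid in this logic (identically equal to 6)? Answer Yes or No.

Counterexample: take φ = 0, ψ = 0.
φ → φ = 0 → 0 = 6
ψ → φ = 0 → 0 = 6
~(ψ → φ) = ~6 = 0
(φ → φ) ∧ ~(ψ → φ) = 6 ∧ 0 = 0
This gives 0 ≠ 6.

No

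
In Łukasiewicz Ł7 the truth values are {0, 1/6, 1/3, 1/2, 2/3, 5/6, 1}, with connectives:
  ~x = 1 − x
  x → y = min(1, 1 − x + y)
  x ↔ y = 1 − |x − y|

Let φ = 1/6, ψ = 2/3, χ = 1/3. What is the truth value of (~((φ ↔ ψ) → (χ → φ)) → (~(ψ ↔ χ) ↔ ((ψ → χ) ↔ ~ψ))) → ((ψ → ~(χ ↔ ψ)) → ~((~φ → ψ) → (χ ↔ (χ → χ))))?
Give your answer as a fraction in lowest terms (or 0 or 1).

5/6

φ ↔ ψ = 1/6 ↔ 2/3 = 1/2
χ → φ = 1/3 → 1/6 = 5/6
(φ ↔ ψ) → (χ → φ) = 1/2 → 5/6 = 1
~((φ ↔ ψ) → (χ → φ)) = ~1 = 0
ψ ↔ χ = 2/3 ↔ 1/3 = 2/3
~(ψ ↔ χ) = ~2/3 = 1/3
ψ → χ = 2/3 → 1/3 = 2/3
~ψ = ~2/3 = 1/3
(ψ → χ) ↔ ~ψ = 2/3 ↔ 1/3 = 2/3
~(ψ ↔ χ) ↔ ((ψ → χ) ↔ ~ψ) = 1/3 ↔ 2/3 = 2/3
~((φ ↔ ψ) → (χ → φ)) → (~(ψ ↔ χ) ↔ ((ψ → χ) ↔ ~ψ)) = 0 → 2/3 = 1
χ ↔ ψ = 1/3 ↔ 2/3 = 2/3
~(χ ↔ ψ) = ~2/3 = 1/3
ψ → ~(χ ↔ ψ) = 2/3 → 1/3 = 2/3
~φ = ~1/6 = 5/6
~φ → ψ = 5/6 → 2/3 = 5/6
χ → χ = 1/3 → 1/3 = 1
χ ↔ (χ → χ) = 1/3 ↔ 1 = 1/3
(~φ → ψ) → (χ ↔ (χ → χ)) = 5/6 → 1/3 = 1/2
~((~φ → ψ) → (χ ↔ (χ → χ))) = ~1/2 = 1/2
(ψ → ~(χ ↔ ψ)) → ~((~φ → ψ) → (χ ↔ (χ → χ))) = 2/3 → 1/2 = 5/6
(~((φ ↔ ψ) → (χ → φ)) → (~(ψ ↔ χ) ↔ ((ψ → χ) ↔ ~ψ))) → ((ψ → ~(χ ↔ ψ)) → ~((~φ → ψ) → (χ ↔ (χ → χ)))) = 1 → 5/6 = 5/6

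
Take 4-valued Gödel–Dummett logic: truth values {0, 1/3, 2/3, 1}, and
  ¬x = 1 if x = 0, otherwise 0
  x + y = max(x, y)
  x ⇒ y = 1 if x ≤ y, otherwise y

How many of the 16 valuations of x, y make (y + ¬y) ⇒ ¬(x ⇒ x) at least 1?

0

x = 0, y = 0 ↦ 0  <
x = 0, y = 1/3 ↦ 0  <
x = 0, y = 2/3 ↦ 0  <
x = 0, y = 1 ↦ 0  <
x = 1/3, y = 0 ↦ 0  <
x = 1/3, y = 1/3 ↦ 0  <
x = 1/3, y = 2/3 ↦ 0  <
x = 1/3, y = 1 ↦ 0  <
x = 2/3, y = 0 ↦ 0  <
x = 2/3, y = 1/3 ↦ 0  <
x = 2/3, y = 2/3 ↦ 0  <
x = 2/3, y = 1 ↦ 0  <
x = 1, y = 0 ↦ 0  <
x = 1, y = 1/3 ↦ 0  <
x = 1, y = 2/3 ↦ 0  <
x = 1, y = 1 ↦ 0  <
So 0 of the 16 assignments meet the threshold.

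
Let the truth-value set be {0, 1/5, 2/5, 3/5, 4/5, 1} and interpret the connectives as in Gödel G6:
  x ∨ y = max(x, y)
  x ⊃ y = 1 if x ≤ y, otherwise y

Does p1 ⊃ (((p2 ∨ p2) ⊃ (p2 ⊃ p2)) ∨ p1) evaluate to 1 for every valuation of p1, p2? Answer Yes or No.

At p1 = 4/5, p2 = 2/5, for instance:
p2 ∨ p2 = 2/5 ∨ 2/5 = 2/5
p2 ⊃ p2 = 2/5 ⊃ 2/5 = 1
(p2 ∨ p2) ⊃ (p2 ⊃ p2) = 2/5 ⊃ 1 = 1
((p2 ∨ p2) ⊃ (p2 ⊃ p2)) ∨ p1 = 1 ∨ 4/5 = 1
p1 ⊃ (((p2 ∨ p2) ⊃ (p2 ⊃ p2)) ∨ p1) = 4/5 ⊃ 1 = 1
and checking the remaining 35 assignments likewise gives ≥ 1 in every case.

Yes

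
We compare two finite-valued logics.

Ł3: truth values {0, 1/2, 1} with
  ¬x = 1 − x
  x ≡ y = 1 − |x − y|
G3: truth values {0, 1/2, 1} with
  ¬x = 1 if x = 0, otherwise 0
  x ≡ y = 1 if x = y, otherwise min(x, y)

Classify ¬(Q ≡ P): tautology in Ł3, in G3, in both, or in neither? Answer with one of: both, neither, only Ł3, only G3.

neither

In Ł3: at P = 0, Q = 0 the value is 0 — not a tautology.
In G3: at P = 0, Q = 0 the value is 0 — not a tautology.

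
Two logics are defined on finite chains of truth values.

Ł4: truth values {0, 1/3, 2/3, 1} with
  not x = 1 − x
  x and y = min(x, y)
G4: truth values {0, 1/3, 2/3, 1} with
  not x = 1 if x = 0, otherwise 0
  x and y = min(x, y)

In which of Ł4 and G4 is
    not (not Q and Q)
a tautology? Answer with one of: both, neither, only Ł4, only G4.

only G4

In Ł4: at Q = 1/3 the value is 2/3 — not a tautology.
In G4: every assignment gives 1 — tautology.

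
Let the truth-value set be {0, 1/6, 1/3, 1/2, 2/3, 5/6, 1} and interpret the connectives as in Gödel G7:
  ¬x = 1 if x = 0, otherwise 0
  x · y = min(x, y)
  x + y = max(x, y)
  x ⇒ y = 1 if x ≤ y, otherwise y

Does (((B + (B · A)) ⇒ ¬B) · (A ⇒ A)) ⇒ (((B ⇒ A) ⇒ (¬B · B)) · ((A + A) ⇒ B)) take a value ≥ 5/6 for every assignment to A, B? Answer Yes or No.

Counterexample: take A = 0, B = 0.
B · A = 0 · 0 = 0
B + (B · A) = 0 + 0 = 0
¬B = ¬0 = 1
(B + (B · A)) ⇒ ¬B = 0 ⇒ 1 = 1
A ⇒ A = 0 ⇒ 0 = 1
((B + (B · A)) ⇒ ¬B) · (A ⇒ A) = 1 · 1 = 1
B ⇒ A = 0 ⇒ 0 = 1
¬B = ¬0 = 1
¬B · B = 1 · 0 = 0
(B ⇒ A) ⇒ (¬B · B) = 1 ⇒ 0 = 0
A + A = 0 + 0 = 0
(A + A) ⇒ B = 0 ⇒ 0 = 1
((B ⇒ A) ⇒ (¬B · B)) · ((A + A) ⇒ B) = 0 · 1 = 0
(((B + (B · A)) ⇒ ¬B) · (A ⇒ A)) ⇒ (((B ⇒ A) ⇒ (¬B · B)) · ((A + A) ⇒ B)) = 1 ⇒ 0 = 0
This gives 0, which is below 5/6.

No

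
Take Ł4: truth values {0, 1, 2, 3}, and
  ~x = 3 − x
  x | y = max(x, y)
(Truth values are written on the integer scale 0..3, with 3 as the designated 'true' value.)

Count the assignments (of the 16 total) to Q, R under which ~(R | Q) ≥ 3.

1

Q = 0, R = 0 ↦ 3  ≥
Q = 0, R = 1 ↦ 2  <
Q = 0, R = 2 ↦ 1  <
Q = 0, R = 3 ↦ 0  <
Q = 1, R = 0 ↦ 2  <
Q = 1, R = 1 ↦ 2  <
Q = 1, R = 2 ↦ 1  <
Q = 1, R = 3 ↦ 0  <
Q = 2, R = 0 ↦ 1  <
Q = 2, R = 1 ↦ 1  <
Q = 2, R = 2 ↦ 1  <
Q = 2, R = 3 ↦ 0  <
Q = 3, R = 0 ↦ 0  <
Q = 3, R = 1 ↦ 0  <
Q = 3, R = 2 ↦ 0  <
Q = 3, R = 3 ↦ 0  <
So 1 of the 16 assignments meets the threshold.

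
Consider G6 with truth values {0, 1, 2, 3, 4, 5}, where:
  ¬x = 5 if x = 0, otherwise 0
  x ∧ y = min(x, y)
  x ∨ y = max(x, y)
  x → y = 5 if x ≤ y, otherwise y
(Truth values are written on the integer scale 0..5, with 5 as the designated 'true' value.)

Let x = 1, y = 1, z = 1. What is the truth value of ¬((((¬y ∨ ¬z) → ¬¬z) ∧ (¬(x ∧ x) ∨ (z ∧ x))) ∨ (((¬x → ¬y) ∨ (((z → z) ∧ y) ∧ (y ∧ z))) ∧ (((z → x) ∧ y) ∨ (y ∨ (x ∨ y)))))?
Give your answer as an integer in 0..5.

0

¬y = ¬1 = 0
¬z = ¬1 = 0
¬y ∨ ¬z = 0 ∨ 0 = 0
¬z = ¬1 = 0
¬¬z = ¬0 = 5
(¬y ∨ ¬z) → ¬¬z = 0 → 5 = 5
x ∧ x = 1 ∧ 1 = 1
¬(x ∧ x) = ¬1 = 0
z ∧ x = 1 ∧ 1 = 1
¬(x ∧ x) ∨ (z ∧ x) = 0 ∨ 1 = 1
((¬y ∨ ¬z) → ¬¬z) ∧ (¬(x ∧ x) ∨ (z ∧ x)) = 5 ∧ 1 = 1
¬x = ¬1 = 0
¬y = ¬1 = 0
¬x → ¬y = 0 → 0 = 5
z → z = 1 → 1 = 5
(z → z) ∧ y = 5 ∧ 1 = 1
y ∧ z = 1 ∧ 1 = 1
((z → z) ∧ y) ∧ (y ∧ z) = 1 ∧ 1 = 1
(¬x → ¬y) ∨ (((z → z) ∧ y) ∧ (y ∧ z)) = 5 ∨ 1 = 5
z → x = 1 → 1 = 5
(z → x) ∧ y = 5 ∧ 1 = 1
x ∨ y = 1 ∨ 1 = 1
y ∨ (x ∨ y) = 1 ∨ 1 = 1
((z → x) ∧ y) ∨ (y ∨ (x ∨ y)) = 1 ∨ 1 = 1
((¬x → ¬y) ∨ (((z → z) ∧ y) ∧ (y ∧ z))) ∧ (((z → x) ∧ y) ∨ (y ∨ (x ∨ y))) = 5 ∧ 1 = 1
(((¬y ∨ ¬z) → ¬¬z) ∧ (¬(x ∧ x) ∨ (z ∧ x))) ∨ (((¬x → ¬y) ∨ (((z → z) ∧ y) ∧ (y ∧ z))) ∧ (((z → x) ∧ y) ∨ (y ∨ (x ∨ y)))) = 1 ∨ 1 = 1
¬((((¬y ∨ ¬z) → ¬¬z) ∧ (¬(x ∧ x) ∨ (z ∧ x))) ∨ (((¬x → ¬y) ∨ (((z → z) ∧ y) ∧ (y ∧ z))) ∧ (((z → x) ∧ y) ∨ (y ∨ (x ∨ y))))) = ¬1 = 0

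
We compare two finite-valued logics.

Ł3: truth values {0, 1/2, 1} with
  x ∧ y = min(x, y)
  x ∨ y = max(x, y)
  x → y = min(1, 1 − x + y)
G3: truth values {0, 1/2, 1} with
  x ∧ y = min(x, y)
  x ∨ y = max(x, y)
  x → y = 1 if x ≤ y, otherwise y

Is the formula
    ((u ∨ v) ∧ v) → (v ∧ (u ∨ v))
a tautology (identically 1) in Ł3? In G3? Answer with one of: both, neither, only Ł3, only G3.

both

In Ł3: every assignment gives 1 — tautology.
In G3: every assignment gives 1 — tautology.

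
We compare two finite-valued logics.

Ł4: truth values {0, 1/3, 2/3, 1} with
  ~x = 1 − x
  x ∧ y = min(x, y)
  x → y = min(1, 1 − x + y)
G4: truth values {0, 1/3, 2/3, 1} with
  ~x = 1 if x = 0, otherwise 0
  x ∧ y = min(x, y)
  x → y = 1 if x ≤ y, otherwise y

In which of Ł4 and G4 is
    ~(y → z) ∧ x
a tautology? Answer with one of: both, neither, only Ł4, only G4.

In Ł4: at x = 0, y = 0, z = 0 the value is 0 — not a tautology.
In G4: at x = 0, y = 0, z = 0 the value is 0 — not a tautology.

neither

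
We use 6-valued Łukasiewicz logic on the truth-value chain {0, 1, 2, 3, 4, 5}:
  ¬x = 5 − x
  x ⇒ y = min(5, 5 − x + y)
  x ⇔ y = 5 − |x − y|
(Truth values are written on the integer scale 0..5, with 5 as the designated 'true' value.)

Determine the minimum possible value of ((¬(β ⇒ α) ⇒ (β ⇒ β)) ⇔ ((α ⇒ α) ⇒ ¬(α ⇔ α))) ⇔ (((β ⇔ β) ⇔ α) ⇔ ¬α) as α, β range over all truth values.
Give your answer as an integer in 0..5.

Take α = 2, β = 0:
β ⇒ α = 0 ⇒ 2 = 5
¬(β ⇒ α) = ¬5 = 0
β ⇒ β = 0 ⇒ 0 = 5
¬(β ⇒ α) ⇒ (β ⇒ β) = 0 ⇒ 5 = 5
α ⇒ α = 2 ⇒ 2 = 5
α ⇔ α = 2 ⇔ 2 = 5
¬(α ⇔ α) = ¬5 = 0
(α ⇒ α) ⇒ ¬(α ⇔ α) = 5 ⇒ 0 = 0
(¬(β ⇒ α) ⇒ (β ⇒ β)) ⇔ ((α ⇒ α) ⇒ ¬(α ⇔ α)) = 5 ⇔ 0 = 0
β ⇔ β = 0 ⇔ 0 = 5
(β ⇔ β) ⇔ α = 5 ⇔ 2 = 2
¬α = ¬2 = 3
((β ⇔ β) ⇔ α) ⇔ ¬α = 2 ⇔ 3 = 4
((¬(β ⇒ α) ⇒ (β ⇒ β)) ⇔ ((α ⇒ α) ⇒ ¬(α ⇔ α))) ⇔ (((β ⇔ β) ⇔ α) ⇔ ¬α) = 0 ⇔ 4 = 1
No assignment yields a value below 1, so this is the minimum.

1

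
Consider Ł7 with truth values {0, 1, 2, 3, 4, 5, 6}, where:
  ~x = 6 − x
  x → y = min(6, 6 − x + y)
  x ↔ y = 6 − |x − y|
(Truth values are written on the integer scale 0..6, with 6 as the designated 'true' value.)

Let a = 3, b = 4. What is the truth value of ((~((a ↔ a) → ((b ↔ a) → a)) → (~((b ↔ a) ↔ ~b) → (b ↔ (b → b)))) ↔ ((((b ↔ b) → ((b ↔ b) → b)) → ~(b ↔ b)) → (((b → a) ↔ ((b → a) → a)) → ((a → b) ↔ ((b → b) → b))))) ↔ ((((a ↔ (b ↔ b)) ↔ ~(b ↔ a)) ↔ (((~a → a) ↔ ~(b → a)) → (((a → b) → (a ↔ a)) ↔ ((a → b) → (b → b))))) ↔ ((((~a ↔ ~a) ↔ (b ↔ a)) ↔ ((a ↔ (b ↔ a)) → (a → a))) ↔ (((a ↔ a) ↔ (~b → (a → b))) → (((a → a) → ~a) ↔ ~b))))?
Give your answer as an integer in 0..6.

4

a ↔ a = 3 ↔ 3 = 6
b ↔ a = 4 ↔ 3 = 5
(b ↔ a) → a = 5 → 3 = 4
(a ↔ a) → ((b ↔ a) → a) = 6 → 4 = 4
~((a ↔ a) → ((b ↔ a) → a)) = ~4 = 2
b ↔ a = 4 ↔ 3 = 5
~b = ~4 = 2
(b ↔ a) ↔ ~b = 5 ↔ 2 = 3
~((b ↔ a) ↔ ~b) = ~3 = 3
b → b = 4 → 4 = 6
b ↔ (b → b) = 4 ↔ 6 = 4
~((b ↔ a) ↔ ~b) → (b ↔ (b → b)) = 3 → 4 = 6
~((a ↔ a) → ((b ↔ a) → a)) → (~((b ↔ a) ↔ ~b) → (b ↔ (b → b))) = 2 → 6 = 6
b ↔ b = 4 ↔ 4 = 6
b ↔ b = 4 ↔ 4 = 6
(b ↔ b) → b = 6 → 4 = 4
(b ↔ b) → ((b ↔ b) → b) = 6 → 4 = 4
b ↔ b = 4 ↔ 4 = 6
~(b ↔ b) = ~6 = 0
((b ↔ b) → ((b ↔ b) → b)) → ~(b ↔ b) = 4 → 0 = 2
b → a = 4 → 3 = 5
b → a = 4 → 3 = 5
(b → a) → a = 5 → 3 = 4
(b → a) ↔ ((b → a) → a) = 5 ↔ 4 = 5
a → b = 3 → 4 = 6
b → b = 4 → 4 = 6
(b → b) → b = 6 → 4 = 4
(a → b) ↔ ((b → b) → b) = 6 ↔ 4 = 4
((b → a) ↔ ((b → a) → a)) → ((a → b) ↔ ((b → b) → b)) = 5 → 4 = 5
(((b ↔ b) → ((b ↔ b) → b)) → ~(b ↔ b)) → (((b → a) ↔ ((b → a) → a)) → ((a → b) ↔ ((b → b) → b))) = 2 → 5 = 6
(~((a ↔ a) → ((b ↔ a) → a)) → (~((b ↔ a) ↔ ~b) → (b ↔ (b → b)))) ↔ ((((b ↔ b) → ((b ↔ b) → b)) → ~(b ↔ b)) → (((b → a) ↔ ((b → a) → a)) → ((a → b) ↔ ((b → b) → b)))) = 6 ↔ 6 = 6
b ↔ b = 4 ↔ 4 = 6
a ↔ (b ↔ b) = 3 ↔ 6 = 3
b ↔ a = 4 ↔ 3 = 5
~(b ↔ a) = ~5 = 1
(a ↔ (b ↔ b)) ↔ ~(b ↔ a) = 3 ↔ 1 = 4
~a = ~3 = 3
~a → a = 3 → 3 = 6
b → a = 4 → 3 = 5
~(b → a) = ~5 = 1
(~a → a) ↔ ~(b → a) = 6 ↔ 1 = 1
a → b = 3 → 4 = 6
a ↔ a = 3 ↔ 3 = 6
(a → b) → (a ↔ a) = 6 → 6 = 6
a → b = 3 → 4 = 6
b → b = 4 → 4 = 6
(a → b) → (b → b) = 6 → 6 = 6
((a → b) → (a ↔ a)) ↔ ((a → b) → (b → b)) = 6 ↔ 6 = 6
((~a → a) ↔ ~(b → a)) → (((a → b) → (a ↔ a)) ↔ ((a → b) → (b → b))) = 1 → 6 = 6
((a ↔ (b ↔ b)) ↔ ~(b ↔ a)) ↔ (((~a → a) ↔ ~(b → a)) → (((a → b) → (a ↔ a)) ↔ ((a → b) → (b → b)))) = 4 ↔ 6 = 4
~a = ~3 = 3
~a = ~3 = 3
~a ↔ ~a = 3 ↔ 3 = 6
b ↔ a = 4 ↔ 3 = 5
(~a ↔ ~a) ↔ (b ↔ a) = 6 ↔ 5 = 5
b ↔ a = 4 ↔ 3 = 5
a ↔ (b ↔ a) = 3 ↔ 5 = 4
a → a = 3 → 3 = 6
(a ↔ (b ↔ a)) → (a → a) = 4 → 6 = 6
((~a ↔ ~a) ↔ (b ↔ a)) ↔ ((a ↔ (b ↔ a)) → (a → a)) = 5 ↔ 6 = 5
a ↔ a = 3 ↔ 3 = 6
~b = ~4 = 2
a → b = 3 → 4 = 6
~b → (a → b) = 2 → 6 = 6
(a ↔ a) ↔ (~b → (a → b)) = 6 ↔ 6 = 6
a → a = 3 → 3 = 6
~a = ~3 = 3
(a → a) → ~a = 6 → 3 = 3
~b = ~4 = 2
((a → a) → ~a) ↔ ~b = 3 ↔ 2 = 5
((a ↔ a) ↔ (~b → (a → b))) → (((a → a) → ~a) ↔ ~b) = 6 → 5 = 5
(((~a ↔ ~a) ↔ (b ↔ a)) ↔ ((a ↔ (b ↔ a)) → (a → a))) ↔ (((a ↔ a) ↔ (~b → (a → b))) → (((a → a) → ~a) ↔ ~b)) = 5 ↔ 5 = 6
(((a ↔ (b ↔ b)) ↔ ~(b ↔ a)) ↔ (((~a → a) ↔ ~(b → a)) → (((a → b) → (a ↔ a)) ↔ ((a → b) → (b → b))))) ↔ ((((~a ↔ ~a) ↔ (b ↔ a)) ↔ ((a ↔ (b ↔ a)) → (a → a))) ↔ (((a ↔ a) ↔ (~b → (a → b))) → (((a → a) → ~a) ↔ ~b))) = 4 ↔ 6 = 4
((~((a ↔ a) → ((b ↔ a) → a)) → (~((b ↔ a) ↔ ~b) → (b ↔ (b → b)))) ↔ ((((b ↔ b) → ((b ↔ b) → b)) → ~(b ↔ b)) → (((b → a) ↔ ((b → a) → a)) → ((a → b) ↔ ((b → b) → b))))) ↔ ((((a ↔ (b ↔ b)) ↔ ~(b ↔ a)) ↔ (((~a → a) ↔ ~(b → a)) → (((a → b) → (a ↔ a)) ↔ ((a → b) → (b → b))))) ↔ ((((~a ↔ ~a) ↔ (b ↔ a)) ↔ ((a ↔ (b ↔ a)) → (a → a))) ↔ (((a ↔ a) ↔ (~b → (a → b))) → (((a → a) → ~a) ↔ ~b)))) = 6 ↔ 4 = 4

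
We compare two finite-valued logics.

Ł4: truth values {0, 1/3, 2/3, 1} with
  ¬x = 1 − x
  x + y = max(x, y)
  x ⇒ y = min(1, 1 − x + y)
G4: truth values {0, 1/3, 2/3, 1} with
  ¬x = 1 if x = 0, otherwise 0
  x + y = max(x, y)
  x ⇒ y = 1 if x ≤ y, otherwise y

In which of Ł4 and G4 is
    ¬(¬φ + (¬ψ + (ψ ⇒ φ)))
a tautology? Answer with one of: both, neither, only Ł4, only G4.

neither

In Ł4: at φ = 0, ψ = 0 the value is 0 — not a tautology.
In G4: at φ = 0, ψ = 0 the value is 0 — not a tautology.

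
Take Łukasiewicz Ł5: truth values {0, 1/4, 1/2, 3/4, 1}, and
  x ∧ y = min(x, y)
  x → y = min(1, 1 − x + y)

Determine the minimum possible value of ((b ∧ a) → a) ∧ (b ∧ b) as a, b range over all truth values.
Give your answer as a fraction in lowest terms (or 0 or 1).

Take a = 0, b = 0:
b ∧ a = 0 ∧ 0 = 0
(b ∧ a) → a = 0 → 0 = 1
b ∧ b = 0 ∧ 0 = 0
((b ∧ a) → a) ∧ (b ∧ b) = 1 ∧ 0 = 0
No assignment yields a value below 0, so this is the minimum.

0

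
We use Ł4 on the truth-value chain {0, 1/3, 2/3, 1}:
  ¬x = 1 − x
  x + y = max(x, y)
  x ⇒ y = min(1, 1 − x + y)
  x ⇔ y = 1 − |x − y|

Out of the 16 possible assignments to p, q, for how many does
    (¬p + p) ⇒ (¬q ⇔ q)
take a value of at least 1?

4

p = 0, q = 0 ↦ 0  <
p = 0, q = 1/3 ↦ 2/3  <
p = 0, q = 2/3 ↦ 2/3  <
p = 0, q = 1 ↦ 0  <
p = 1/3, q = 0 ↦ 1/3  <
p = 1/3, q = 1/3 ↦ 1  ≥
p = 1/3, q = 2/3 ↦ 1  ≥
p = 1/3, q = 1 ↦ 1/3  <
p = 2/3, q = 0 ↦ 1/3  <
p = 2/3, q = 1/3 ↦ 1  ≥
p = 2/3, q = 2/3 ↦ 1  ≥
p = 2/3, q = 1 ↦ 1/3  <
p = 1, q = 0 ↦ 0  <
p = 1, q = 1/3 ↦ 2/3  <
p = 1, q = 2/3 ↦ 2/3  <
p = 1, q = 1 ↦ 0  <
So 4 of the 16 assignments meet the threshold.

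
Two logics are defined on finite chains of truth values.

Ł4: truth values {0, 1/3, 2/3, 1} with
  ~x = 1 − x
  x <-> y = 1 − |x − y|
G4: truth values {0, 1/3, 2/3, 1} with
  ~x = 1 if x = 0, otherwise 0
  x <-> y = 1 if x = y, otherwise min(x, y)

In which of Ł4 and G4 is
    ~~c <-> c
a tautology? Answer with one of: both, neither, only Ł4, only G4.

In Ł4: every assignment gives 1 — tautology.
In G4: at c = 1/3 the value is 1/3 — not a tautology.

only Ł4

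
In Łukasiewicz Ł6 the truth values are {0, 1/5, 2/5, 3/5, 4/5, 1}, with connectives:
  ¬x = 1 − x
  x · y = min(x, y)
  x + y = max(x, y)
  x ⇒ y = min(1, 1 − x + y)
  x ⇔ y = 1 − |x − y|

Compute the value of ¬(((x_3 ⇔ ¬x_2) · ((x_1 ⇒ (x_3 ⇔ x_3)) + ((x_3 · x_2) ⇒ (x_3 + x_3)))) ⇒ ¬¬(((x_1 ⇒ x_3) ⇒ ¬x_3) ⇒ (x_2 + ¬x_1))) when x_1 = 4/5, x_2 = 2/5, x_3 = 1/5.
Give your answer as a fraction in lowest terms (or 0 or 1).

1/5

¬x_2 = ¬2/5 = 3/5
x_3 ⇔ ¬x_2 = 1/5 ⇔ 3/5 = 3/5
x_3 ⇔ x_3 = 1/5 ⇔ 1/5 = 1
x_1 ⇒ (x_3 ⇔ x_3) = 4/5 ⇒ 1 = 1
x_3 · x_2 = 1/5 · 2/5 = 1/5
x_3 + x_3 = 1/5 + 1/5 = 1/5
(x_3 · x_2) ⇒ (x_3 + x_3) = 1/5 ⇒ 1/5 = 1
(x_1 ⇒ (x_3 ⇔ x_3)) + ((x_3 · x_2) ⇒ (x_3 + x_3)) = 1 + 1 = 1
(x_3 ⇔ ¬x_2) · ((x_1 ⇒ (x_3 ⇔ x_3)) + ((x_3 · x_2) ⇒ (x_3 + x_3))) = 3/5 · 1 = 3/5
x_1 ⇒ x_3 = 4/5 ⇒ 1/5 = 2/5
¬x_3 = ¬1/5 = 4/5
(x_1 ⇒ x_3) ⇒ ¬x_3 = 2/5 ⇒ 4/5 = 1
¬x_1 = ¬4/5 = 1/5
x_2 + ¬x_1 = 2/5 + 1/5 = 2/5
((x_1 ⇒ x_3) ⇒ ¬x_3) ⇒ (x_2 + ¬x_1) = 1 ⇒ 2/5 = 2/5
¬(((x_1 ⇒ x_3) ⇒ ¬x_3) ⇒ (x_2 + ¬x_1)) = ¬2/5 = 3/5
¬¬(((x_1 ⇒ x_3) ⇒ ¬x_3) ⇒ (x_2 + ¬x_1)) = ¬3/5 = 2/5
((x_3 ⇔ ¬x_2) · ((x_1 ⇒ (x_3 ⇔ x_3)) + ((x_3 · x_2) ⇒ (x_3 + x_3)))) ⇒ ¬¬(((x_1 ⇒ x_3) ⇒ ¬x_3) ⇒ (x_2 + ¬x_1)) = 3/5 ⇒ 2/5 = 4/5
¬(((x_3 ⇔ ¬x_2) · ((x_1 ⇒ (x_3 ⇔ x_3)) + ((x_3 · x_2) ⇒ (x_3 + x_3)))) ⇒ ¬¬(((x_1 ⇒ x_3) ⇒ ¬x_3) ⇒ (x_2 + ¬x_1))) = ¬4/5 = 1/5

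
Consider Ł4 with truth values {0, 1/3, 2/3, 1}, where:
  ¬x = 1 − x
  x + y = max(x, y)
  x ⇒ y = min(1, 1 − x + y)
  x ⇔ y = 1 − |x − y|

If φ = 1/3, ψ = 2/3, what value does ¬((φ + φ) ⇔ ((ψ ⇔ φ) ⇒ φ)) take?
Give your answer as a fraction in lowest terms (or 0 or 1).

φ + φ = 1/3 + 1/3 = 1/3
ψ ⇔ φ = 2/3 ⇔ 1/3 = 2/3
(ψ ⇔ φ) ⇒ φ = 2/3 ⇒ 1/3 = 2/3
(φ + φ) ⇔ ((ψ ⇔ φ) ⇒ φ) = 1/3 ⇔ 2/3 = 2/3
¬((φ + φ) ⇔ ((ψ ⇔ φ) ⇒ φ)) = ¬2/3 = 1/3

1/3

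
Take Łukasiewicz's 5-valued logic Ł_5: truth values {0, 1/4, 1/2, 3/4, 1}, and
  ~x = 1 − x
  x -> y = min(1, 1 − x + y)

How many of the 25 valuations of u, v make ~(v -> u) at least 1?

1

value 1: 1 assignment (counts)
value 3/4: 2 assignments
value 1/2: 3 assignments
value 1/4: 4 assignments
value 0: 15 assignments
So 1 of the 25 assignments meets the threshold.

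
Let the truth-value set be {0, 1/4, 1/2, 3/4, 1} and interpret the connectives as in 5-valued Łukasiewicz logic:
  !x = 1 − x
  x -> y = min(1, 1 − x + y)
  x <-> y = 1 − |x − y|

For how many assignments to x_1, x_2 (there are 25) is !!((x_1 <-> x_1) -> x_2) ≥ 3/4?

value 1: 5 assignments (counts)
value 3/4: 5 assignments (counts)
value 1/2: 5 assignments
value 1/4: 5 assignments
value 0: 5 assignments
So 10 of the 25 assignments meet the threshold.

10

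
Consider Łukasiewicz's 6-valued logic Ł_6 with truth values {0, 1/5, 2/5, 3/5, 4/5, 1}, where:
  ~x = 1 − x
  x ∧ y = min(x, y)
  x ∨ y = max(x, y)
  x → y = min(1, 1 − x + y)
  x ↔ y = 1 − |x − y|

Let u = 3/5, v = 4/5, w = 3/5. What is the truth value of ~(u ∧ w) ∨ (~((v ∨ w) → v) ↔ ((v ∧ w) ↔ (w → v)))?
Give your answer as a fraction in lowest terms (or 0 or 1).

2/5

u ∧ w = 3/5 ∧ 3/5 = 3/5
~(u ∧ w) = ~3/5 = 2/5
v ∨ w = 4/5 ∨ 3/5 = 4/5
(v ∨ w) → v = 4/5 → 4/5 = 1
~((v ∨ w) → v) = ~1 = 0
v ∧ w = 4/5 ∧ 3/5 = 3/5
w → v = 3/5 → 4/5 = 1
(v ∧ w) ↔ (w → v) = 3/5 ↔ 1 = 3/5
~((v ∨ w) → v) ↔ ((v ∧ w) ↔ (w → v)) = 0 ↔ 3/5 = 2/5
~(u ∧ w) ∨ (~((v ∨ w) → v) ↔ ((v ∧ w) ↔ (w → v))) = 2/5 ∨ 2/5 = 2/5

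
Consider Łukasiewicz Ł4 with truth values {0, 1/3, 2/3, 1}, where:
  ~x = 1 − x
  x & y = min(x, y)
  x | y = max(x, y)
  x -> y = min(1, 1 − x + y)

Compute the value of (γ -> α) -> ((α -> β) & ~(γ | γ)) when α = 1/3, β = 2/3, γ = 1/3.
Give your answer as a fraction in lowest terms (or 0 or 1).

2/3

γ -> α = 1/3 -> 1/3 = 1
α -> β = 1/3 -> 2/3 = 1
γ | γ = 1/3 | 1/3 = 1/3
~(γ | γ) = ~1/3 = 2/3
(α -> β) & ~(γ | γ) = 1 & 2/3 = 2/3
(γ -> α) -> ((α -> β) & ~(γ | γ)) = 1 -> 2/3 = 2/3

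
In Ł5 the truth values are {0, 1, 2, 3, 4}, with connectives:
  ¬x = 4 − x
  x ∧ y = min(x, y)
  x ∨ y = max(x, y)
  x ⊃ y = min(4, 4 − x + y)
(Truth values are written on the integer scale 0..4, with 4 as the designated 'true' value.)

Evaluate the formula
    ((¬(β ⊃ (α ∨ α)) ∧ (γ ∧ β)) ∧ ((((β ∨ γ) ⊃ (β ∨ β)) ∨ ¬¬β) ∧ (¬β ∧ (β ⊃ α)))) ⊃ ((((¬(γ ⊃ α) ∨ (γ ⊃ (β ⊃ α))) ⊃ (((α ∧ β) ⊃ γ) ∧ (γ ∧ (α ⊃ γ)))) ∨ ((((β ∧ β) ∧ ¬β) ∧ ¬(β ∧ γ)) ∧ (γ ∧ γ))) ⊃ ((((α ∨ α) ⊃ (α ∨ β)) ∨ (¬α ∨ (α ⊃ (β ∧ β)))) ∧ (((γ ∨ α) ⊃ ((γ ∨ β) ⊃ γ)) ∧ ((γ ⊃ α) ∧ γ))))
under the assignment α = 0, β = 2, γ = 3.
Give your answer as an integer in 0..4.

3

α ∨ α = 0 ∨ 0 = 0
β ⊃ (α ∨ α) = 2 ⊃ 0 = 2
¬(β ⊃ (α ∨ α)) = ¬2 = 2
γ ∧ β = 3 ∧ 2 = 2
¬(β ⊃ (α ∨ α)) ∧ (γ ∧ β) = 2 ∧ 2 = 2
β ∨ γ = 2 ∨ 3 = 3
β ∨ β = 2 ∨ 2 = 2
(β ∨ γ) ⊃ (β ∨ β) = 3 ⊃ 2 = 3
¬β = ¬2 = 2
¬¬β = ¬2 = 2
((β ∨ γ) ⊃ (β ∨ β)) ∨ ¬¬β = 3 ∨ 2 = 3
¬β = ¬2 = 2
β ⊃ α = 2 ⊃ 0 = 2
¬β ∧ (β ⊃ α) = 2 ∧ 2 = 2
(((β ∨ γ) ⊃ (β ∨ β)) ∨ ¬¬β) ∧ (¬β ∧ (β ⊃ α)) = 3 ∧ 2 = 2
(¬(β ⊃ (α ∨ α)) ∧ (γ ∧ β)) ∧ ((((β ∨ γ) ⊃ (β ∨ β)) ∨ ¬¬β) ∧ (¬β ∧ (β ⊃ α))) = 2 ∧ 2 = 2
γ ⊃ α = 3 ⊃ 0 = 1
¬(γ ⊃ α) = ¬1 = 3
β ⊃ α = 2 ⊃ 0 = 2
γ ⊃ (β ⊃ α) = 3 ⊃ 2 = 3
¬(γ ⊃ α) ∨ (γ ⊃ (β ⊃ α)) = 3 ∨ 3 = 3
α ∧ β = 0 ∧ 2 = 0
(α ∧ β) ⊃ γ = 0 ⊃ 3 = 4
α ⊃ γ = 0 ⊃ 3 = 4
γ ∧ (α ⊃ γ) = 3 ∧ 4 = 3
((α ∧ β) ⊃ γ) ∧ (γ ∧ (α ⊃ γ)) = 4 ∧ 3 = 3
(¬(γ ⊃ α) ∨ (γ ⊃ (β ⊃ α))) ⊃ (((α ∧ β) ⊃ γ) ∧ (γ ∧ (α ⊃ γ))) = 3 ⊃ 3 = 4
β ∧ β = 2 ∧ 2 = 2
¬β = ¬2 = 2
(β ∧ β) ∧ ¬β = 2 ∧ 2 = 2
β ∧ γ = 2 ∧ 3 = 2
¬(β ∧ γ) = ¬2 = 2
((β ∧ β) ∧ ¬β) ∧ ¬(β ∧ γ) = 2 ∧ 2 = 2
γ ∧ γ = 3 ∧ 3 = 3
(((β ∧ β) ∧ ¬β) ∧ ¬(β ∧ γ)) ∧ (γ ∧ γ) = 2 ∧ 3 = 2
((¬(γ ⊃ α) ∨ (γ ⊃ (β ⊃ α))) ⊃ (((α ∧ β) ⊃ γ) ∧ (γ ∧ (α ⊃ γ)))) ∨ ((((β ∧ β) ∧ ¬β) ∧ ¬(β ∧ γ)) ∧ (γ ∧ γ)) = 4 ∨ 2 = 4
α ∨ α = 0 ∨ 0 = 0
α ∨ β = 0 ∨ 2 = 2
(α ∨ α) ⊃ (α ∨ β) = 0 ⊃ 2 = 4
¬α = ¬0 = 4
β ∧ β = 2 ∧ 2 = 2
α ⊃ (β ∧ β) = 0 ⊃ 2 = 4
¬α ∨ (α ⊃ (β ∧ β)) = 4 ∨ 4 = 4
((α ∨ α) ⊃ (α ∨ β)) ∨ (¬α ∨ (α ⊃ (β ∧ β))) = 4 ∨ 4 = 4
γ ∨ α = 3 ∨ 0 = 3
γ ∨ β = 3 ∨ 2 = 3
(γ ∨ β) ⊃ γ = 3 ⊃ 3 = 4
(γ ∨ α) ⊃ ((γ ∨ β) ⊃ γ) = 3 ⊃ 4 = 4
γ ⊃ α = 3 ⊃ 0 = 1
(γ ⊃ α) ∧ γ = 1 ∧ 3 = 1
((γ ∨ α) ⊃ ((γ ∨ β) ⊃ γ)) ∧ ((γ ⊃ α) ∧ γ) = 4 ∧ 1 = 1
(((α ∨ α) ⊃ (α ∨ β)) ∨ (¬α ∨ (α ⊃ (β ∧ β)))) ∧ (((γ ∨ α) ⊃ ((γ ∨ β) ⊃ γ)) ∧ ((γ ⊃ α) ∧ γ)) = 4 ∧ 1 = 1
(((¬(γ ⊃ α) ∨ (γ ⊃ (β ⊃ α))) ⊃ (((α ∧ β) ⊃ γ) ∧ (γ ∧ (α ⊃ γ)))) ∨ ((((β ∧ β) ∧ ¬β) ∧ ¬(β ∧ γ)) ∧ (γ ∧ γ))) ⊃ ((((α ∨ α) ⊃ (α ∨ β)) ∨ (¬α ∨ (α ⊃ (β ∧ β)))) ∧ (((γ ∨ α) ⊃ ((γ ∨ β) ⊃ γ)) ∧ ((γ ⊃ α) ∧ γ))) = 4 ⊃ 1 = 1
((¬(β ⊃ (α ∨ α)) ∧ (γ ∧ β)) ∧ ((((β ∨ γ) ⊃ (β ∨ β)) ∨ ¬¬β) ∧ (¬β ∧ (β ⊃ α)))) ⊃ ((((¬(γ ⊃ α) ∨ (γ ⊃ (β ⊃ α))) ⊃ (((α ∧ β) ⊃ γ) ∧ (γ ∧ (α ⊃ γ)))) ∨ ((((β ∧ β) ∧ ¬β) ∧ ¬(β ∧ γ)) ∧ (γ ∧ γ))) ⊃ ((((α ∨ α) ⊃ (α ∨ β)) ∨ (¬α ∨ (α ⊃ (β ∧ β)))) ∧ (((γ ∨ α) ⊃ ((γ ∨ β) ⊃ γ)) ∧ ((γ ⊃ α) ∧ γ)))) = 2 ⊃ 1 = 3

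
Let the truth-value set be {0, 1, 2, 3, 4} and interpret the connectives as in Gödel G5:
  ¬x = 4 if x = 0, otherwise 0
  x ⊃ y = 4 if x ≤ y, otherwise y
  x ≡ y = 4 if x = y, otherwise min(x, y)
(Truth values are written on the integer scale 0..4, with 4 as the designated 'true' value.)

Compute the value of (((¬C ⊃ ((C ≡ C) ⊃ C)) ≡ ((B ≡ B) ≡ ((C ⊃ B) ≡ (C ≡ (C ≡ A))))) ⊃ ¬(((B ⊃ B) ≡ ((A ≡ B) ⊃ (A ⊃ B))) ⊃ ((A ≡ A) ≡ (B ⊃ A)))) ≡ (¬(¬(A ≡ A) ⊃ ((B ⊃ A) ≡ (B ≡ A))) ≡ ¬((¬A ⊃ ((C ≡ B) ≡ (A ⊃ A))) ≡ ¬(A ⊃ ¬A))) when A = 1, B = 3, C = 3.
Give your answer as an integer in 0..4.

0

¬C = ¬3 = 0
C ≡ C = 3 ≡ 3 = 4
(C ≡ C) ⊃ C = 4 ⊃ 3 = 3
¬C ⊃ ((C ≡ C) ⊃ C) = 0 ⊃ 3 = 4
B ≡ B = 3 ≡ 3 = 4
C ⊃ B = 3 ⊃ 3 = 4
C ≡ A = 3 ≡ 1 = 1
C ≡ (C ≡ A) = 3 ≡ 1 = 1
(C ⊃ B) ≡ (C ≡ (C ≡ A)) = 4 ≡ 1 = 1
(B ≡ B) ≡ ((C ⊃ B) ≡ (C ≡ (C ≡ A))) = 4 ≡ 1 = 1
(¬C ⊃ ((C ≡ C) ⊃ C)) ≡ ((B ≡ B) ≡ ((C ⊃ B) ≡ (C ≡ (C ≡ A)))) = 4 ≡ 1 = 1
B ⊃ B = 3 ⊃ 3 = 4
A ≡ B = 1 ≡ 3 = 1
A ⊃ B = 1 ⊃ 3 = 4
(A ≡ B) ⊃ (A ⊃ B) = 1 ⊃ 4 = 4
(B ⊃ B) ≡ ((A ≡ B) ⊃ (A ⊃ B)) = 4 ≡ 4 = 4
A ≡ A = 1 ≡ 1 = 4
B ⊃ A = 3 ⊃ 1 = 1
(A ≡ A) ≡ (B ⊃ A) = 4 ≡ 1 = 1
((B ⊃ B) ≡ ((A ≡ B) ⊃ (A ⊃ B))) ⊃ ((A ≡ A) ≡ (B ⊃ A)) = 4 ⊃ 1 = 1
¬(((B ⊃ B) ≡ ((A ≡ B) ⊃ (A ⊃ B))) ⊃ ((A ≡ A) ≡ (B ⊃ A))) = ¬1 = 0
((¬C ⊃ ((C ≡ C) ⊃ C)) ≡ ((B ≡ B) ≡ ((C ⊃ B) ≡ (C ≡ (C ≡ A))))) ⊃ ¬(((B ⊃ B) ≡ ((A ≡ B) ⊃ (A ⊃ B))) ⊃ ((A ≡ A) ≡ (B ⊃ A))) = 1 ⊃ 0 = 0
A ≡ A = 1 ≡ 1 = 4
¬(A ≡ A) = ¬4 = 0
B ⊃ A = 3 ⊃ 1 = 1
B ≡ A = 3 ≡ 1 = 1
(B ⊃ A) ≡ (B ≡ A) = 1 ≡ 1 = 4
¬(A ≡ A) ⊃ ((B ⊃ A) ≡ (B ≡ A)) = 0 ⊃ 4 = 4
¬(¬(A ≡ A) ⊃ ((B ⊃ A) ≡ (B ≡ A))) = ¬4 = 0
¬A = ¬1 = 0
C ≡ B = 3 ≡ 3 = 4
A ⊃ A = 1 ⊃ 1 = 4
(C ≡ B) ≡ (A ⊃ A) = 4 ≡ 4 = 4
¬A ⊃ ((C ≡ B) ≡ (A ⊃ A)) = 0 ⊃ 4 = 4
¬A = ¬1 = 0
A ⊃ ¬A = 1 ⊃ 0 = 0
¬(A ⊃ ¬A) = ¬0 = 4
(¬A ⊃ ((C ≡ B) ≡ (A ⊃ A))) ≡ ¬(A ⊃ ¬A) = 4 ≡ 4 = 4
¬((¬A ⊃ ((C ≡ B) ≡ (A ⊃ A))) ≡ ¬(A ⊃ ¬A)) = ¬4 = 0
¬(¬(A ≡ A) ⊃ ((B ⊃ A) ≡ (B ≡ A))) ≡ ¬((¬A ⊃ ((C ≡ B) ≡ (A ⊃ A))) ≡ ¬(A ⊃ ¬A)) = 0 ≡ 0 = 4
(((¬C ⊃ ((C ≡ C) ⊃ C)) ≡ ((B ≡ B) ≡ ((C ⊃ B) ≡ (C ≡ (C ≡ A))))) ⊃ ¬(((B ⊃ B) ≡ ((A ≡ B) ⊃ (A ⊃ B))) ⊃ ((A ≡ A) ≡ (B ⊃ A)))) ≡ (¬(¬(A ≡ A) ⊃ ((B ⊃ A) ≡ (B ≡ A))) ≡ ¬((¬A ⊃ ((C ≡ B) ≡ (A ⊃ A))) ≡ ¬(A ⊃ ¬A))) = 0 ≡ 4 = 0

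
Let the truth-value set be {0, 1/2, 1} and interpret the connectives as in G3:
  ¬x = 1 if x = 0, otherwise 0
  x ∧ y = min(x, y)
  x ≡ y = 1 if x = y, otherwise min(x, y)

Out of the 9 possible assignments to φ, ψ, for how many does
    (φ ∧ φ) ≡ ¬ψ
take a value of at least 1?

3

φ = 0, ψ = 0 ↦ 0  <
φ = 0, ψ = 1/2 ↦ 1  ≥
φ = 0, ψ = 1 ↦ 1  ≥
φ = 1/2, ψ = 0 ↦ 1/2  <
φ = 1/2, ψ = 1/2 ↦ 0  <
φ = 1/2, ψ = 1 ↦ 0  <
φ = 1, ψ = 0 ↦ 1  ≥
φ = 1, ψ = 1/2 ↦ 0  <
φ = 1, ψ = 1 ↦ 0  <
So 3 of the 9 assignments meet the threshold.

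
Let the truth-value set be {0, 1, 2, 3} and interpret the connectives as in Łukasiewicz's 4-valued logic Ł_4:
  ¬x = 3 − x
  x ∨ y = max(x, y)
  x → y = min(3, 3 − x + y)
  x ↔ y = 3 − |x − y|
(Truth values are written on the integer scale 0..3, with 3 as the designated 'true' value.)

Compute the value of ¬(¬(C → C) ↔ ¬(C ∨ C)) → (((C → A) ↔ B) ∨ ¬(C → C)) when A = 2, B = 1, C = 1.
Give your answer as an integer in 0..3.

2

C → C = 1 → 1 = 3
¬(C → C) = ¬3 = 0
C ∨ C = 1 ∨ 1 = 1
¬(C ∨ C) = ¬1 = 2
¬(C → C) ↔ ¬(C ∨ C) = 0 ↔ 2 = 1
¬(¬(C → C) ↔ ¬(C ∨ C)) = ¬1 = 2
C → A = 1 → 2 = 3
(C → A) ↔ B = 3 ↔ 1 = 1
C → C = 1 → 1 = 3
¬(C → C) = ¬3 = 0
((C → A) ↔ B) ∨ ¬(C → C) = 1 ∨ 0 = 1
¬(¬(C → C) ↔ ¬(C ∨ C)) → (((C → A) ↔ B) ∨ ¬(C → C)) = 2 → 1 = 2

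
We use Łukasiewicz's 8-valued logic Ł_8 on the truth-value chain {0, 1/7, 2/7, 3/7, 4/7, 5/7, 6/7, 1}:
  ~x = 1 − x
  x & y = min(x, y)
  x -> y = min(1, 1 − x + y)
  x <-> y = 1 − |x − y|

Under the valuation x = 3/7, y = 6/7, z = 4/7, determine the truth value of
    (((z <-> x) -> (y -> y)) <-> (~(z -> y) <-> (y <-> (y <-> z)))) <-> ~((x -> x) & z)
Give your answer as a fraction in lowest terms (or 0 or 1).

z <-> x = 4/7 <-> 3/7 = 6/7
y -> y = 6/7 -> 6/7 = 1
(z <-> x) -> (y -> y) = 6/7 -> 1 = 1
z -> y = 4/7 -> 6/7 = 1
~(z -> y) = ~1 = 0
y <-> z = 6/7 <-> 4/7 = 5/7
y <-> (y <-> z) = 6/7 <-> 5/7 = 6/7
~(z -> y) <-> (y <-> (y <-> z)) = 0 <-> 6/7 = 1/7
((z <-> x) -> (y -> y)) <-> (~(z -> y) <-> (y <-> (y <-> z))) = 1 <-> 1/7 = 1/7
x -> x = 3/7 -> 3/7 = 1
(x -> x) & z = 1 & 4/7 = 4/7
~((x -> x) & z) = ~4/7 = 3/7
(((z <-> x) -> (y -> y)) <-> (~(z -> y) <-> (y <-> (y <-> z)))) <-> ~((x -> x) & z) = 1/7 <-> 3/7 = 5/7

5/7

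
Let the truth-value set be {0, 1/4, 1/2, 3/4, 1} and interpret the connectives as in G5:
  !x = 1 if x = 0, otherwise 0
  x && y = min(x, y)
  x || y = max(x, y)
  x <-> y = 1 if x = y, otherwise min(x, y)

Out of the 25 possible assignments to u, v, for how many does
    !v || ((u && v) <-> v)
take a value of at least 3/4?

value 1: 15 assignments (counts)
value 3/4: 1 assignment (counts)
value 1/2: 2 assignments
value 1/4: 3 assignments
value 0: 4 assignments
So 16 of the 25 assignments meet the threshold.

16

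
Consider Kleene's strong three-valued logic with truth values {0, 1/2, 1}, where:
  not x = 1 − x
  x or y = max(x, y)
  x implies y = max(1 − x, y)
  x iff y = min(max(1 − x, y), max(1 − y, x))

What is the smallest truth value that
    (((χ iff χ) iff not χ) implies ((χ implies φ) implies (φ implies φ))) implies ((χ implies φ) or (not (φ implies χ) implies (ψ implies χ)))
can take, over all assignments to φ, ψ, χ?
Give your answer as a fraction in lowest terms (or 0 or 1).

Take φ = 1/2, ψ = 1/2, χ = 1/2:
χ iff χ = 1/2 iff 1/2 = 1/2
not χ = not 1/2 = 1/2
(χ iff χ) iff not χ = 1/2 iff 1/2 = 1/2
χ implies φ = 1/2 implies 1/2 = 1/2
φ implies φ = 1/2 implies 1/2 = 1/2
(χ implies φ) implies (φ implies φ) = 1/2 implies 1/2 = 1/2
((χ iff χ) iff not χ) implies ((χ implies φ) implies (φ implies φ)) = 1/2 implies 1/2 = 1/2
χ implies φ = 1/2 implies 1/2 = 1/2
φ implies χ = 1/2 implies 1/2 = 1/2
not (φ implies χ) = not 1/2 = 1/2
ψ implies χ = 1/2 implies 1/2 = 1/2
not (φ implies χ) implies (ψ implies χ) = 1/2 implies 1/2 = 1/2
(χ implies φ) or (not (φ implies χ) implies (ψ implies χ)) = 1/2 or 1/2 = 1/2
(((χ iff χ) iff not χ) implies ((χ implies φ) implies (φ implies φ))) implies ((χ implies φ) or (not (φ implies χ) implies (ψ implies χ))) = 1/2 implies 1/2 = 1/2
No assignment yields a value below 1/2, so this is the minimum.

1/2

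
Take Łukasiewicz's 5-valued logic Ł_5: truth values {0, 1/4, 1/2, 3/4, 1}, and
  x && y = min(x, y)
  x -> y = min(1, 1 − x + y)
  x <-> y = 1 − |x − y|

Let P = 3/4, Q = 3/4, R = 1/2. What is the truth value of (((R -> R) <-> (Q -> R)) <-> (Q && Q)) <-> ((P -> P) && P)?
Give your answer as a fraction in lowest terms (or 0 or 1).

3/4

R -> R = 1/2 -> 1/2 = 1
Q -> R = 3/4 -> 1/2 = 3/4
(R -> R) <-> (Q -> R) = 1 <-> 3/4 = 3/4
Q && Q = 3/4 && 3/4 = 3/4
((R -> R) <-> (Q -> R)) <-> (Q && Q) = 3/4 <-> 3/4 = 1
P -> P = 3/4 -> 3/4 = 1
(P -> P) && P = 1 && 3/4 = 3/4
(((R -> R) <-> (Q -> R)) <-> (Q && Q)) <-> ((P -> P) && P) = 1 <-> 3/4 = 3/4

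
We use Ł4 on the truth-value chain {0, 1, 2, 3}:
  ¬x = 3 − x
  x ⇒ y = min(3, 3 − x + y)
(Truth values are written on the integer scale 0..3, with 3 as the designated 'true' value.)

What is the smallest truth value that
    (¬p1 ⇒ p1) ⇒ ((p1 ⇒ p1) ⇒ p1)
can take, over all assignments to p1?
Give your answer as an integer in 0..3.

2

Take p1 = 1:
¬p1 = ¬1 = 2
¬p1 ⇒ p1 = 2 ⇒ 1 = 2
p1 ⇒ p1 = 1 ⇒ 1 = 3
(p1 ⇒ p1) ⇒ p1 = 3 ⇒ 1 = 1
(¬p1 ⇒ p1) ⇒ ((p1 ⇒ p1) ⇒ p1) = 2 ⇒ 1 = 2
No assignment yields a value below 2, so this is the minimum.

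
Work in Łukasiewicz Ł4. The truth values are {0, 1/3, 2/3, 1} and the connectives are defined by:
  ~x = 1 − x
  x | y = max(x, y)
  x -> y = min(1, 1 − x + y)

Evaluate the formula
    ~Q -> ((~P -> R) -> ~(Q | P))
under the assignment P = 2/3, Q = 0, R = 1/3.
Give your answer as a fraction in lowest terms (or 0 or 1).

~Q = ~0 = 1
~P = ~2/3 = 1/3
~P -> R = 1/3 -> 1/3 = 1
Q | P = 0 | 2/3 = 2/3
~(Q | P) = ~2/3 = 1/3
(~P -> R) -> ~(Q | P) = 1 -> 1/3 = 1/3
~Q -> ((~P -> R) -> ~(Q | P)) = 1 -> 1/3 = 1/3

1/3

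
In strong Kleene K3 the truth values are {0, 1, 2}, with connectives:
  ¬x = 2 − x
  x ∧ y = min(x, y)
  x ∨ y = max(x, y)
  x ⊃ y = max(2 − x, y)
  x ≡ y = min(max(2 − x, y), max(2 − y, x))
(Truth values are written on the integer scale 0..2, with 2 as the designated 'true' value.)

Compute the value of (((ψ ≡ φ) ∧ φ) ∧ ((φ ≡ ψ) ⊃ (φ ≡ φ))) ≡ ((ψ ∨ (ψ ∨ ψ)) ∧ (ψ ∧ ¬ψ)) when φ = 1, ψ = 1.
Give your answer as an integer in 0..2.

1

ψ ≡ φ = 1 ≡ 1 = 1
(ψ ≡ φ) ∧ φ = 1 ∧ 1 = 1
φ ≡ ψ = 1 ≡ 1 = 1
φ ≡ φ = 1 ≡ 1 = 1
(φ ≡ ψ) ⊃ (φ ≡ φ) = 1 ⊃ 1 = 1
((ψ ≡ φ) ∧ φ) ∧ ((φ ≡ ψ) ⊃ (φ ≡ φ)) = 1 ∧ 1 = 1
ψ ∨ ψ = 1 ∨ 1 = 1
ψ ∨ (ψ ∨ ψ) = 1 ∨ 1 = 1
¬ψ = ¬1 = 1
ψ ∧ ¬ψ = 1 ∧ 1 = 1
(ψ ∨ (ψ ∨ ψ)) ∧ (ψ ∧ ¬ψ) = 1 ∧ 1 = 1
(((ψ ≡ φ) ∧ φ) ∧ ((φ ≡ ψ) ⊃ (φ ≡ φ))) ≡ ((ψ ∨ (ψ ∨ ψ)) ∧ (ψ ∧ ¬ψ)) = 1 ≡ 1 = 1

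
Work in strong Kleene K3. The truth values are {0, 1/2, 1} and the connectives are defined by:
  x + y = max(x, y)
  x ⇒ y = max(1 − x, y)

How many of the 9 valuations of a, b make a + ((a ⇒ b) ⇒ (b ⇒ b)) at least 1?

a = 0, b = 0 ↦ 1  ≥
a = 0, b = 1/2 ↦ 1/2  <
a = 0, b = 1 ↦ 1  ≥
a = 1/2, b = 0 ↦ 1  ≥
a = 1/2, b = 1/2 ↦ 1/2  <
a = 1/2, b = 1 ↦ 1  ≥
a = 1, b = 0 ↦ 1  ≥
a = 1, b = 1/2 ↦ 1  ≥
a = 1, b = 1 ↦ 1  ≥
So 7 of the 9 assignments meet the threshold.

7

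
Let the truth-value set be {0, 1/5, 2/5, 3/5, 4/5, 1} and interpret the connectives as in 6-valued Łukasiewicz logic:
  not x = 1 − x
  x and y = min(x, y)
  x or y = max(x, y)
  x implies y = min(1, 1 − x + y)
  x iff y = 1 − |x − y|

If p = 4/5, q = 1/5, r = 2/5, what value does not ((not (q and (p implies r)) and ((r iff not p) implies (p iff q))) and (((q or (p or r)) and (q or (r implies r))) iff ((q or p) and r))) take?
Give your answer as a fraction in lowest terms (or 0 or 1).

p implies r = 4/5 implies 2/5 = 3/5
q and (p implies r) = 1/5 and 3/5 = 1/5
not (q and (p implies r)) = not 1/5 = 4/5
not p = not 4/5 = 1/5
r iff not p = 2/5 iff 1/5 = 4/5
p iff q = 4/5 iff 1/5 = 2/5
(r iff not p) implies (p iff q) = 4/5 implies 2/5 = 3/5
not (q and (p implies r)) and ((r iff not p) implies (p iff q)) = 4/5 and 3/5 = 3/5
p or r = 4/5 or 2/5 = 4/5
q or (p or r) = 1/5 or 4/5 = 4/5
r implies r = 2/5 implies 2/5 = 1
q or (r implies r) = 1/5 or 1 = 1
(q or (p or r)) and (q or (r implies r)) = 4/5 and 1 = 4/5
q or p = 1/5 or 4/5 = 4/5
(q or p) and r = 4/5 and 2/5 = 2/5
((q or (p or r)) and (q or (r implies r))) iff ((q or p) and r) = 4/5 iff 2/5 = 3/5
(not (q and (p implies r)) and ((r iff not p) implies (p iff q))) and (((q or (p or r)) and (q or (r implies r))) iff ((q or p) and r)) = 3/5 and 3/5 = 3/5
not ((not (q and (p implies r)) and ((r iff not p) implies (p iff q))) and (((q or (p or r)) and (q or (r implies r))) iff ((q or p) and r))) = not 3/5 = 2/5

2/5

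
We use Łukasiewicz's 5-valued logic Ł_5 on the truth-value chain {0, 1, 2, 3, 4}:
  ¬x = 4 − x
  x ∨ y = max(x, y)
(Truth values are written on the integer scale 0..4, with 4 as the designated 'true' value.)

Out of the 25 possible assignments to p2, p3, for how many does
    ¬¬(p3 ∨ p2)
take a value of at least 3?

value 4: 9 assignments (counts)
value 3: 7 assignments (counts)
value 2: 5 assignments
value 1: 3 assignments
value 0: 1 assignment
So 16 of the 25 assignments meet the threshold.

16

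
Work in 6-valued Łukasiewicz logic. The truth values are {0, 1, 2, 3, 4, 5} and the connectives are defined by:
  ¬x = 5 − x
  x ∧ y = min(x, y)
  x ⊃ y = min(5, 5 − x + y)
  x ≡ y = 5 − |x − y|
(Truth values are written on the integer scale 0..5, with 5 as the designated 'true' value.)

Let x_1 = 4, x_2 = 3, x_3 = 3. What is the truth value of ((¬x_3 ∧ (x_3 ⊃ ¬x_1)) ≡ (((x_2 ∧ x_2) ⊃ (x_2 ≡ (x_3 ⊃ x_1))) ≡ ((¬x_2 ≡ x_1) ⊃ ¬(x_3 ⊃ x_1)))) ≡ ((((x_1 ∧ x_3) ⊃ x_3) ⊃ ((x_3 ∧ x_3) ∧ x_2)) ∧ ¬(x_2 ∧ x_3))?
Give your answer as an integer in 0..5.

¬x_3 = ¬3 = 2
¬x_1 = ¬4 = 1
x_3 ⊃ ¬x_1 = 3 ⊃ 1 = 3
¬x_3 ∧ (x_3 ⊃ ¬x_1) = 2 ∧ 3 = 2
x_2 ∧ x_2 = 3 ∧ 3 = 3
x_3 ⊃ x_1 = 3 ⊃ 4 = 5
x_2 ≡ (x_3 ⊃ x_1) = 3 ≡ 5 = 3
(x_2 ∧ x_2) ⊃ (x_2 ≡ (x_3 ⊃ x_1)) = 3 ⊃ 3 = 5
¬x_2 = ¬3 = 2
¬x_2 ≡ x_1 = 2 ≡ 4 = 3
x_3 ⊃ x_1 = 3 ⊃ 4 = 5
¬(x_3 ⊃ x_1) = ¬5 = 0
(¬x_2 ≡ x_1) ⊃ ¬(x_3 ⊃ x_1) = 3 ⊃ 0 = 2
((x_2 ∧ x_2) ⊃ (x_2 ≡ (x_3 ⊃ x_1))) ≡ ((¬x_2 ≡ x_1) ⊃ ¬(x_3 ⊃ x_1)) = 5 ≡ 2 = 2
(¬x_3 ∧ (x_3 ⊃ ¬x_1)) ≡ (((x_2 ∧ x_2) ⊃ (x_2 ≡ (x_3 ⊃ x_1))) ≡ ((¬x_2 ≡ x_1) ⊃ ¬(x_3 ⊃ x_1))) = 2 ≡ 2 = 5
x_1 ∧ x_3 = 4 ∧ 3 = 3
(x_1 ∧ x_3) ⊃ x_3 = 3 ⊃ 3 = 5
x_3 ∧ x_3 = 3 ∧ 3 = 3
(x_3 ∧ x_3) ∧ x_2 = 3 ∧ 3 = 3
((x_1 ∧ x_3) ⊃ x_3) ⊃ ((x_3 ∧ x_3) ∧ x_2) = 5 ⊃ 3 = 3
x_2 ∧ x_3 = 3 ∧ 3 = 3
¬(x_2 ∧ x_3) = ¬3 = 2
(((x_1 ∧ x_3) ⊃ x_3) ⊃ ((x_3 ∧ x_3) ∧ x_2)) ∧ ¬(x_2 ∧ x_3) = 3 ∧ 2 = 2
((¬x_3 ∧ (x_3 ⊃ ¬x_1)) ≡ (((x_2 ∧ x_2) ⊃ (x_2 ≡ (x_3 ⊃ x_1))) ≡ ((¬x_2 ≡ x_1) ⊃ ¬(x_3 ⊃ x_1)))) ≡ ((((x_1 ∧ x_3) ⊃ x_3) ⊃ ((x_3 ∧ x_3) ∧ x_2)) ∧ ¬(x_2 ∧ x_3)) = 5 ≡ 2 = 2

2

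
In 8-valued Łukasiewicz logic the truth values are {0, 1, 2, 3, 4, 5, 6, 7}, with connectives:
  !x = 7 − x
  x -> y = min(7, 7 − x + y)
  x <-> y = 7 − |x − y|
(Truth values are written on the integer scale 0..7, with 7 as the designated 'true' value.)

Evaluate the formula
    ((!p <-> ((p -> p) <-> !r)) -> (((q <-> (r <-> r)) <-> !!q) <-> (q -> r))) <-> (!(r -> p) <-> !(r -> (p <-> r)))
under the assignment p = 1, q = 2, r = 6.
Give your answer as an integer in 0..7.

!p = !1 = 6
p -> p = 1 -> 1 = 7
!r = !6 = 1
(p -> p) <-> !r = 7 <-> 1 = 1
!p <-> ((p -> p) <-> !r) = 6 <-> 1 = 2
r <-> r = 6 <-> 6 = 7
q <-> (r <-> r) = 2 <-> 7 = 2
!q = !2 = 5
!!q = !5 = 2
(q <-> (r <-> r)) <-> !!q = 2 <-> 2 = 7
q -> r = 2 -> 6 = 7
((q <-> (r <-> r)) <-> !!q) <-> (q -> r) = 7 <-> 7 = 7
(!p <-> ((p -> p) <-> !r)) -> (((q <-> (r <-> r)) <-> !!q) <-> (q -> r)) = 2 -> 7 = 7
r -> p = 6 -> 1 = 2
!(r -> p) = !2 = 5
p <-> r = 1 <-> 6 = 2
r -> (p <-> r) = 6 -> 2 = 3
!(r -> (p <-> r)) = !3 = 4
!(r -> p) <-> !(r -> (p <-> r)) = 5 <-> 4 = 6
((!p <-> ((p -> p) <-> !r)) -> (((q <-> (r <-> r)) <-> !!q) <-> (q -> r))) <-> (!(r -> p) <-> !(r -> (p <-> r))) = 7 <-> 6 = 6

6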